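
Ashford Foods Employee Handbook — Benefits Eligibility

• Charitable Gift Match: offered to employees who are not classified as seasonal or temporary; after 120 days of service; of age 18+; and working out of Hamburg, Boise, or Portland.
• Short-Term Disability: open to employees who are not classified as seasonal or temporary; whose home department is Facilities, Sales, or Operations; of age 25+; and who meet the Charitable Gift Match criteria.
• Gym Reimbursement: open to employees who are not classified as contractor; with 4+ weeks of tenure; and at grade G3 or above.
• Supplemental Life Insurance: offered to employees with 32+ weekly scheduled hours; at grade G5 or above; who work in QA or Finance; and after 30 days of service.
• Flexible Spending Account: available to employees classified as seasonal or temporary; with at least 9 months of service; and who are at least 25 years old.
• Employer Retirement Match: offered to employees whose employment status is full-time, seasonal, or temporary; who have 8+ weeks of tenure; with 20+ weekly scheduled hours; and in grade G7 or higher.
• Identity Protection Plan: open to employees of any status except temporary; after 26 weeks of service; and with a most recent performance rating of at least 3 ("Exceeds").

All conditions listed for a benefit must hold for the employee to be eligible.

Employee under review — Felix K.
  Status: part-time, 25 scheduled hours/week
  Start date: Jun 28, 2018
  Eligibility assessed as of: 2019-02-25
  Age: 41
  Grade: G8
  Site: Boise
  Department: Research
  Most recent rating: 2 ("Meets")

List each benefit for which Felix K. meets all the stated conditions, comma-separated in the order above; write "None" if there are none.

Charitable Gift Match, Gym Reimbursement

Service from Jun 28, 2018 to 2019-02-25: 242 days.
Charitable Gift Match — status part-time ✓ (not excluded); service 242 days ≥ 120 days ✓; age 41 ≥ 18 ✓; site Boise ✓ → eligible.
Short-Term Disability — status part-time ✓ (not excluded); dept Research ✗ → not eligible.
Gym Reimbursement — status part-time ✓ (not excluded); service 242 days ≥ 4 weeks (≈28 days) ✓; grade G8 ≥ G3 ✓ → eligible.
Supplemental Life Insurance — 25 hrs/wk < 32 ✗ → not eligible.
Flexible Spending Account — status part-time ✗ (requires seasonal or temporary) → not eligible.
Employer Retirement Match — status part-time ✗ (requires full-time, seasonal, or temporary) → not eligible.
Identity Protection Plan — status part-time ✓ (not excluded); service 242 days ≥ 26 weeks (≈182 days) ✓; rating 2 < 3 ✗ → not eligible.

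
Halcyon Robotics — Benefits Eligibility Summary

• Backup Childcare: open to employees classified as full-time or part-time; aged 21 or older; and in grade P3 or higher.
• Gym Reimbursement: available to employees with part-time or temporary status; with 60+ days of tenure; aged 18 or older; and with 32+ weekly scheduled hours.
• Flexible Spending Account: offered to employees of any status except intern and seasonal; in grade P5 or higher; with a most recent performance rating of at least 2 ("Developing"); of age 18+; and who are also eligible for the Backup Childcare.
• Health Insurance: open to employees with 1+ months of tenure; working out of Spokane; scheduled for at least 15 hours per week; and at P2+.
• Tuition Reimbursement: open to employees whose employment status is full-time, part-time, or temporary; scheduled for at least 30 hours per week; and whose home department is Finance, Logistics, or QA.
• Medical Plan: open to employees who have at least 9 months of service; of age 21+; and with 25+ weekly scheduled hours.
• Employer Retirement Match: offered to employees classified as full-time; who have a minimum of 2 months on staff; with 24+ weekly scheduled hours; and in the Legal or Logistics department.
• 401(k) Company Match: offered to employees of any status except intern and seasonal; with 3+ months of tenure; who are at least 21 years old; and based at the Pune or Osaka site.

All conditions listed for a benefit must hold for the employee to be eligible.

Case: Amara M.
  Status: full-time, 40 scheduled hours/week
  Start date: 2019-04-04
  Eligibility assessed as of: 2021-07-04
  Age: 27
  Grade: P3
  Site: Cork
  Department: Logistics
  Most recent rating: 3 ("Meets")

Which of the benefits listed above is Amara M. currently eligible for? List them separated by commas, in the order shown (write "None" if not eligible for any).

Backup Childcare, Tuition Reimbursement, Medical Plan, Employer Retirement Match

Service from 2019-04-04 to 2021-07-04: 822 days.
Backup Childcare — status full-time ✓; age 27 ≥ 21 ✓; grade P3 ≥ P3 ✓ → eligible.
Gym Reimbursement — status full-time ✗ (requires part-time or temporary) → not eligible.
Flexible Spending Account — status full-time ✓ (not excluded); grade P3 < P5 ✗ → not eligible.
Health Insurance — service 822 days ≥ 1 month (≈30 days) ✓; site Cork ✗ (not Spokane) → not eligible.
Tuition Reimbursement — status full-time ✓; 40 hrs/wk ≥ 30 ✓; dept Logistics ✓ → eligible.
Medical Plan — service 822 days ≥ 9 months (≈270 days) ✓; age 27 ≥ 21 ✓; 40 hrs/wk ≥ 25 ✓ → eligible.
Employer Retirement Match — status full-time ✓; service 822 days ≥ 2 months (≈60 days) ✓; 40 hrs/wk ≥ 24 ✓; dept Logistics ✓ → eligible.
401(k) Company Match — status full-time ✓ (not excluded); service 822 days ≥ 3 months (≈90 days) ✓; age 27 ≥ 21 ✓; site Cork ✗ (not Pune or Osaka) → not eligible.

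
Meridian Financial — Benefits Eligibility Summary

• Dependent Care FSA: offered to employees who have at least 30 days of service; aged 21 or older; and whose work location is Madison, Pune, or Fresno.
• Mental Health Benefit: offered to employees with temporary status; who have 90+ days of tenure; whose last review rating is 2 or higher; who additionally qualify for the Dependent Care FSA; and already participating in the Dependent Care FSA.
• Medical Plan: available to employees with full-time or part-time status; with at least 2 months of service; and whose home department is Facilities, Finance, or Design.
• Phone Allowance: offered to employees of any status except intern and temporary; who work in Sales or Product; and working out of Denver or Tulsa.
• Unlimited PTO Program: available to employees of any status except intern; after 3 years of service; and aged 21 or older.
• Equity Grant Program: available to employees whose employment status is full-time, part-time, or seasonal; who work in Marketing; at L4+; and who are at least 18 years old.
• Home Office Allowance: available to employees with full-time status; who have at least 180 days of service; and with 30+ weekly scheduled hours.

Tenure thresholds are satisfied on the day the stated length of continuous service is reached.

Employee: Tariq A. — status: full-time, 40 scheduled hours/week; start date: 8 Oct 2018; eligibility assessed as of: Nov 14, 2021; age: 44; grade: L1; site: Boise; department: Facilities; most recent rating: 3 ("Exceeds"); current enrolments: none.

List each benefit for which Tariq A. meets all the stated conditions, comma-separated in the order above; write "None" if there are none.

Medical Plan, Unlimited PTO Program, Home Office Allowance

Service from 8 Oct 2018 to Nov 14, 2021: 1133 days.
Dependent Care FSA — service 1133 days ≥ 30 days ✓; age 44 ≥ 21 ✓; site Boise ✗ (not Madison, Pune, or Fresno) → not eligible.
Mental Health Benefit — status full-time ✗ (requires temporary) → not eligible.
Medical Plan — status full-time ✓; service 1133 days ≥ 2 months (≈60 days) ✓; dept Facilities ✓ → eligible.
Phone Allowance — status full-time ✓ (not excluded); dept Facilities ✗ → not eligible.
Unlimited PTO Program — status full-time ✓ (not excluded); service 1133 days ≥ 3 years (≈1095 days) ✓; age 44 ≥ 21 ✓ → eligible.
Equity Grant Program — status full-time ✓; dept Facilities ✗ → not eligible.
Home Office Allowance — status full-time ✓; service 1133 days ≥ 180 days ✓; 40 hrs/wk ≥ 30 ✓ → eligible.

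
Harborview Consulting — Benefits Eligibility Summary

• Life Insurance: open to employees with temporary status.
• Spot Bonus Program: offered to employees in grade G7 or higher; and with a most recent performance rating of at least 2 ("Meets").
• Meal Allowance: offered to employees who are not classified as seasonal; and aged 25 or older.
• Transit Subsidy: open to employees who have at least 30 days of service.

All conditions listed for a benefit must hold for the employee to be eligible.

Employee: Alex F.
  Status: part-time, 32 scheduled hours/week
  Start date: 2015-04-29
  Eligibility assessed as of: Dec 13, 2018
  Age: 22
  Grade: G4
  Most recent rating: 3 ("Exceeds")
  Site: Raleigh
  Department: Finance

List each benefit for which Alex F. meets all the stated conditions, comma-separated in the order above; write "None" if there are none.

Service from 2015-04-29 to Dec 13, 2018: 1324 days.
Life Insurance — status part-time ✗ (requires temporary) → not eligible.
Spot Bonus Program — grade G4 < G7 ✗ → not eligible.
Meal Allowance — status part-time ✓ (not excluded); age 22 < 25 ✗ → not eligible.
Transit Subsidy — service 1324 days ≥ 30 days ✓ → eligible.

Transit Subsidy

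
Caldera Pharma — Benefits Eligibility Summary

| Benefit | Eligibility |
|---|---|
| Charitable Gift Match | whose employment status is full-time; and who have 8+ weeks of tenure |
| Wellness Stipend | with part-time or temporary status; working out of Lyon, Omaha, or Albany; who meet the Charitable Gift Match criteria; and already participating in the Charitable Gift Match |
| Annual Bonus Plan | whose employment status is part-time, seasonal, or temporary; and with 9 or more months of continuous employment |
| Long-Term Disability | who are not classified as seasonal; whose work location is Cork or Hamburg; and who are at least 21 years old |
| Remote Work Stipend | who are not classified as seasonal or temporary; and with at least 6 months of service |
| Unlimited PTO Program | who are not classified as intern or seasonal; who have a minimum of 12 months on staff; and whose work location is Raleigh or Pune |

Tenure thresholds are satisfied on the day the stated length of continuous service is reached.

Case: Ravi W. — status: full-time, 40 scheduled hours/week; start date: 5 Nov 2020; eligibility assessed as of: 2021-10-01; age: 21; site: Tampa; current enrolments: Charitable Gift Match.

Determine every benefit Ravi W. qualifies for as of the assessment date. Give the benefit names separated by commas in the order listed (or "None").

Service from 5 Nov 2020 to 2021-10-01: 330 days.
Charitable Gift Match — status full-time ✓; service 330 days ≥ 8 weeks (≈56 days) ✓ → eligible.
Wellness Stipend — status full-time ✗ (requires part-time or temporary) → not eligible.
Annual Bonus Plan — status full-time ✗ (requires part-time, seasonal, or temporary) → not eligible.
Long-Term Disability — status full-time ✓ (not excluded); site Tampa ✗ (not Cork or Hamburg) → not eligible.
Remote Work Stipend — status full-time ✓ (not excluded); service 330 days ≥ 6 months (≈180 days) ✓ → eligible.
Unlimited PTO Program — status full-time ✓ (not excluded); service 330 days < 12 months (≈360 days) ✗ → not eligible.

Charitable Gift Match, Remote Work Stipend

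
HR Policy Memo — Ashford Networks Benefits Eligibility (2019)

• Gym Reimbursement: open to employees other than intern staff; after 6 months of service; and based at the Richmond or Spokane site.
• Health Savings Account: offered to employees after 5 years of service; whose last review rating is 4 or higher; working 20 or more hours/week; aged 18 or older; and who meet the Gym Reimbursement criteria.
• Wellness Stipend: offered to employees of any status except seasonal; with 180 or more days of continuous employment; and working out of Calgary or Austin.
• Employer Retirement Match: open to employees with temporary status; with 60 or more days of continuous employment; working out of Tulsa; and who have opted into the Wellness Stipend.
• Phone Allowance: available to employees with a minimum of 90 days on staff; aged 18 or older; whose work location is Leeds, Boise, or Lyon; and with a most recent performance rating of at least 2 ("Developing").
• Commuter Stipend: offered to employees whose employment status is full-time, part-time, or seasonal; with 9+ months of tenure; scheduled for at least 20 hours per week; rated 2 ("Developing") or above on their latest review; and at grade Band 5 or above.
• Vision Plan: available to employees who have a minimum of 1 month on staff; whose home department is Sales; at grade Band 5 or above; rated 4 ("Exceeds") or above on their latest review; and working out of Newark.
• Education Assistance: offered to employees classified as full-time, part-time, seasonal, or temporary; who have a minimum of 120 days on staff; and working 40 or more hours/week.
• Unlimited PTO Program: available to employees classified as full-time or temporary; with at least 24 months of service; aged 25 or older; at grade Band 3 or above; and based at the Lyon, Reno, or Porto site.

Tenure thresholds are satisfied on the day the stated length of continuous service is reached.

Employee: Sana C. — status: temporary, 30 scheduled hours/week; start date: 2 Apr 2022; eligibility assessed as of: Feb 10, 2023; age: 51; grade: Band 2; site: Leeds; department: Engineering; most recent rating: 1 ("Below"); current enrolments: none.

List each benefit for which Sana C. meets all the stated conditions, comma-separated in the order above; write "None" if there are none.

Service from 2 Apr 2022 to Feb 10, 2023: 314 days.
Gym Reimbursement — status temporary ✓ (not excluded); service 314 days ≥ 6 months (≈180 days) ✓; site Leeds ✗ (not Richmond or Spokane) → not eligible.
Health Savings Account — service 314 days < 5 years (≈1825 days) ✗ → not eligible.
Wellness Stipend — status temporary ✓ (not excluded); service 314 days ≥ 180 days ✓; site Leeds ✗ (not Calgary or Austin) → not eligible.
Employer Retirement Match — status temporary ✓; service 314 days ≥ 60 days ✓; site Leeds ✗ (not Tulsa) → not eligible.
Phone Allowance — service 314 days ≥ 90 days ✓; age 51 ≥ 18 ✓; site Leeds ✓; rating 1 < 2 ✗ → not eligible.
Commuter Stipend — status temporary ✗ (requires full-time, part-time, or seasonal) → not eligible.
Vision Plan — service 314 days ≥ 1 month (≈30 days) ✓; dept Engineering ✗ → not eligible.
Education Assistance — status temporary ✓; service 314 days ≥ 120 days ✓; 30 hrs/wk < 40 ✗ → not eligible.
Unlimited PTO Program — status temporary ✓; service 314 days < 24 months (≈720 days) ✗ → not eligible.

None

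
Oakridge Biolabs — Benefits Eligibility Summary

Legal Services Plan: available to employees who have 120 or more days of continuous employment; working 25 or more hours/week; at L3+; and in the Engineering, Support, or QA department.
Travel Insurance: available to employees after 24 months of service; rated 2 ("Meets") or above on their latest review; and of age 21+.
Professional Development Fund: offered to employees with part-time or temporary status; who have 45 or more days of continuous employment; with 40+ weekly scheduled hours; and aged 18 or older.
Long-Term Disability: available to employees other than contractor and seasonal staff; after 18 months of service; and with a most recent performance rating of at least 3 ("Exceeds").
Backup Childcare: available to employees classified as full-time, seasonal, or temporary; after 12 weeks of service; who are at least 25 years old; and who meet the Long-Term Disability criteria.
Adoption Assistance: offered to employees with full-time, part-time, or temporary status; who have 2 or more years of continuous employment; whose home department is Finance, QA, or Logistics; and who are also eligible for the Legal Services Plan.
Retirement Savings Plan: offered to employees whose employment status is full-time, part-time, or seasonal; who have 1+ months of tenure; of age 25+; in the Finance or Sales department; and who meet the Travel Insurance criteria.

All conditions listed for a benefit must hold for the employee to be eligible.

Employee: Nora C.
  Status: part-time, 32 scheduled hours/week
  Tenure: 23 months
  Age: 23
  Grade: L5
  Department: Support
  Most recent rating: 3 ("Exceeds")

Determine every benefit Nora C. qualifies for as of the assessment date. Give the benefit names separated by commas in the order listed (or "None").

Legal Services Plan, Long-Term Disability

Legal Services Plan — service 23 months ≥ 120 days ✓; 32 hrs/wk ≥ 25 ✓; grade L5 ≥ L3 ✓; dept Support ✓ → eligible.
Travel Insurance — service 23 months < 24 months ✗ → not eligible.
Professional Development Fund — status part-time ✓; service 23 months ≥ 45 days ✓; 32 hrs/wk < 40 ✗ → not eligible.
Long-Term Disability — status part-time ✓ (not excluded); service 23 months ≥ 18 months ✓; rating 3 ≥ 3 ✓ → eligible.
Backup Childcare — status part-time ✗ (requires full-time, seasonal, or temporary) → not eligible.
Adoption Assistance — status part-time ✓; service 23 months < 2 years (≈730 days) ✗ → not eligible.
Retirement Savings Plan — status part-time ✓; service 23 months ≥ 1 month ✓; age 23 < 25 ✗ → not eligible.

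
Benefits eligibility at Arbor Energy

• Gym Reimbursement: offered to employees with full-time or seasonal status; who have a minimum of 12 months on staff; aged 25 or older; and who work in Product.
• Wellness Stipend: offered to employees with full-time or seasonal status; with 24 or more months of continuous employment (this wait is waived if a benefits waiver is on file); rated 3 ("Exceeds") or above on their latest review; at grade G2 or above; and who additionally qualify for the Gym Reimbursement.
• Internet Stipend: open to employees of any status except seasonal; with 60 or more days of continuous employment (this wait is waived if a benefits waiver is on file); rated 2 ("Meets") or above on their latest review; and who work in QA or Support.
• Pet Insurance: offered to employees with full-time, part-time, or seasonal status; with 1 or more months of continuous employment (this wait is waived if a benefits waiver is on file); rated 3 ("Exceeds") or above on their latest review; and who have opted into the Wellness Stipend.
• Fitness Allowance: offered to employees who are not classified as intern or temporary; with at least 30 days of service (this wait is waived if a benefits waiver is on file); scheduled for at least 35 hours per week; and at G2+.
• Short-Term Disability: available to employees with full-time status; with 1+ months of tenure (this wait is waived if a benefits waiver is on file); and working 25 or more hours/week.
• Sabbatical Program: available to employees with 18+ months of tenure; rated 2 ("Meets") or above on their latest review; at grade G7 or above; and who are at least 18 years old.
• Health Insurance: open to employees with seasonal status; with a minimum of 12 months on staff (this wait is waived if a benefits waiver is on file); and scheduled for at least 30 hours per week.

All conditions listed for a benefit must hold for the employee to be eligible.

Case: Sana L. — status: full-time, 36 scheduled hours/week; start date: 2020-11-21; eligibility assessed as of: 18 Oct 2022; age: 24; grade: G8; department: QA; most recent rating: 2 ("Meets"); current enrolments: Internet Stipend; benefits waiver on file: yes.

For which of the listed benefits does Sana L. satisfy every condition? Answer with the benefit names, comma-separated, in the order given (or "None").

Internet Stipend, Fitness Allowance, Short-Term Disability, Sabbatical Program

Service from 2020-11-21 to 18 Oct 2022: 696 days.
Gym Reimbursement — status full-time ✓; service 696 days ≥ 12 months (≈360 days) ✓; age 24 < 25 ✗ → not eligible.
Wellness Stipend — status full-time ✓; benefits waiver on file ✓; rating 2 < 3 ✗ → not eligible.
Internet Stipend — status full-time ✓ (not excluded); benefits waiver on file ✓; rating 2 ≥ 2 ✓; dept QA ✓ → eligible.
Pet Insurance — status full-time ✓; benefits waiver on file ✓; rating 2 < 3 ✗ → not eligible.
Fitness Allowance — status full-time ✓ (not excluded); benefits waiver on file ✓; 36 hrs/wk ≥ 35 ✓; grade G8 ≥ G2 ✓ → eligible.
Short-Term Disability — status full-time ✓; benefits waiver on file ✓; 36 hrs/wk ≥ 25 ✓ → eligible.
Sabbatical Program — service 696 days ≥ 18 months (≈540 days) ✓; rating 2 ≥ 2 ✓; grade G8 ≥ G7 ✓; age 24 ≥ 18 ✓ → eligible.
Health Insurance — status full-time ✗ (requires seasonal) → not eligible.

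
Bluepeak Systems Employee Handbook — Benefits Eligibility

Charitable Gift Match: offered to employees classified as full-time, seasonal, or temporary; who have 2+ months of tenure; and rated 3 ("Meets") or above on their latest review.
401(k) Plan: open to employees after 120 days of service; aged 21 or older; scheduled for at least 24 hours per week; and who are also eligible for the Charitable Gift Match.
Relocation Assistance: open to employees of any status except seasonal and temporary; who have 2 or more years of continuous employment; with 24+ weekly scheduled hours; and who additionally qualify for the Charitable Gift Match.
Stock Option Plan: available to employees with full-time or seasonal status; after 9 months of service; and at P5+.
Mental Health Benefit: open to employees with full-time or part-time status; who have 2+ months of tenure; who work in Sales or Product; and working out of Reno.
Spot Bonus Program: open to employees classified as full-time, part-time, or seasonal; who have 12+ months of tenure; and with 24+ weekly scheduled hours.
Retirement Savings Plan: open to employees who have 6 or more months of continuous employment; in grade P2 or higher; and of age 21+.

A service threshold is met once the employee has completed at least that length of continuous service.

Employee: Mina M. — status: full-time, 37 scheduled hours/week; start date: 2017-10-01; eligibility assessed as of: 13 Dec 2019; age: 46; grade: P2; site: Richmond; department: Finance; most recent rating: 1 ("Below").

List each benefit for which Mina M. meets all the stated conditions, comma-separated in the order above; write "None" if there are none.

Service from 2017-10-01 to 13 Dec 2019: 803 days.
Charitable Gift Match — status full-time ✓; service 803 days ≥ 2 months (≈60 days) ✓; rating 1 < 3 ✗ → not eligible.
401(k) Plan — service 803 days ≥ 120 days ✓; age 46 ≥ 21 ✓; 37 hrs/wk ≥ 24 ✓; not eligible for Charitable Gift Match ✗ → not eligible.
Relocation Assistance — status full-time ✓ (not excluded); service 803 days ≥ 2 years (≈730 days) ✓; 37 hrs/wk ≥ 24 ✓; not eligible for Charitable Gift Match ✗ → not eligible.
Stock Option Plan — status full-time ✓; service 803 days ≥ 9 months (≈270 days) ✓; grade P2 < P5 ✗ → not eligible.
Mental Health Benefit — status full-time ✓; service 803 days ≥ 2 months (≈60 days) ✓; dept Finance ✗ → not eligible.
Spot Bonus Program — status full-time ✓; service 803 days ≥ 12 months (≈360 days) ✓; 37 hrs/wk ≥ 24 ✓ → eligible.
Retirement Savings Plan — service 803 days ≥ 6 months (≈180 days) ✓; grade P2 ≥ P2 ✓; age 46 ≥ 21 ✓ → eligible.

Spot Bonus Program, Retirement Savings Plan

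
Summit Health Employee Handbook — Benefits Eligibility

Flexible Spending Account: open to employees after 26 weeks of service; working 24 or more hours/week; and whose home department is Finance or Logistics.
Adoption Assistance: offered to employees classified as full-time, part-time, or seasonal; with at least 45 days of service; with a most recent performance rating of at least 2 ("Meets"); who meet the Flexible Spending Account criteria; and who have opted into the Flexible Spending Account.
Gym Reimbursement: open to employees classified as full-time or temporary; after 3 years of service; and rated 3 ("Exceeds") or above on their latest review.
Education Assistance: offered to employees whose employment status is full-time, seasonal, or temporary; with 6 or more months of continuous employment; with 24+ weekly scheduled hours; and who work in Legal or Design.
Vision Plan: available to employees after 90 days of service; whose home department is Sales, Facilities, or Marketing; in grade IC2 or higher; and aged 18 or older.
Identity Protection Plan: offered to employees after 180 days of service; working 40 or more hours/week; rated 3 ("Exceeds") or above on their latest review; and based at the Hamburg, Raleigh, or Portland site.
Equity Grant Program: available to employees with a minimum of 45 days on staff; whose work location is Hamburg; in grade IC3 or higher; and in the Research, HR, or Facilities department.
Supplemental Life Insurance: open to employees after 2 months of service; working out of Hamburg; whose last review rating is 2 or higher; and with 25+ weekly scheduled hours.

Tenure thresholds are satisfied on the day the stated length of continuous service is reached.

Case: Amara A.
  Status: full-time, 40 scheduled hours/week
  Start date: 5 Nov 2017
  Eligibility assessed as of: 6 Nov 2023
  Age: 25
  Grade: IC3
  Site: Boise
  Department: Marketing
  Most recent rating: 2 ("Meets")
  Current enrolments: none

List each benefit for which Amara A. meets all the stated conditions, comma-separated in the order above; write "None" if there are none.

Service from 5 Nov 2017 to 6 Nov 2023: 2192 days.
Flexible Spending Account — service 2192 days ≥ 26 weeks (≈182 days) ✓; 40 hrs/wk ≥ 24 ✓; dept Marketing ✗ → not eligible.
Adoption Assistance — status full-time ✓; service 2192 days ≥ 45 days ✓; rating 2 ≥ 2 ✓; not eligible for Flexible Spending Account ✗ → not eligible.
Gym Reimbursement — status full-time ✓; service 2192 days ≥ 3 years (≈1095 days) ✓; rating 2 < 3 ✗ → not eligible.
Education Assistance — status full-time ✓; service 2192 days ≥ 6 months (≈180 days) ✓; 40 hrs/wk ≥ 24 ✓; dept Marketing ✗ → not eligible.
Vision Plan — service 2192 days ≥ 90 days ✓; dept Marketing ✓; grade IC3 ≥ IC2 ✓; age 25 ≥ 18 ✓ → eligible.
Identity Protection Plan — service 2192 days ≥ 180 days ✓; 40 hrs/wk ≥ 40 ✓; rating 2 < 3 ✗ → not eligible.
Equity Grant Program — service 2192 days ≥ 45 days ✓; site Boise ✗ (not Hamburg) → not eligible.
Supplemental Life Insurance — service 2192 days ≥ 2 months (≈60 days) ✓; site Boise ✗ (not Hamburg) → not eligible.

Vision Plan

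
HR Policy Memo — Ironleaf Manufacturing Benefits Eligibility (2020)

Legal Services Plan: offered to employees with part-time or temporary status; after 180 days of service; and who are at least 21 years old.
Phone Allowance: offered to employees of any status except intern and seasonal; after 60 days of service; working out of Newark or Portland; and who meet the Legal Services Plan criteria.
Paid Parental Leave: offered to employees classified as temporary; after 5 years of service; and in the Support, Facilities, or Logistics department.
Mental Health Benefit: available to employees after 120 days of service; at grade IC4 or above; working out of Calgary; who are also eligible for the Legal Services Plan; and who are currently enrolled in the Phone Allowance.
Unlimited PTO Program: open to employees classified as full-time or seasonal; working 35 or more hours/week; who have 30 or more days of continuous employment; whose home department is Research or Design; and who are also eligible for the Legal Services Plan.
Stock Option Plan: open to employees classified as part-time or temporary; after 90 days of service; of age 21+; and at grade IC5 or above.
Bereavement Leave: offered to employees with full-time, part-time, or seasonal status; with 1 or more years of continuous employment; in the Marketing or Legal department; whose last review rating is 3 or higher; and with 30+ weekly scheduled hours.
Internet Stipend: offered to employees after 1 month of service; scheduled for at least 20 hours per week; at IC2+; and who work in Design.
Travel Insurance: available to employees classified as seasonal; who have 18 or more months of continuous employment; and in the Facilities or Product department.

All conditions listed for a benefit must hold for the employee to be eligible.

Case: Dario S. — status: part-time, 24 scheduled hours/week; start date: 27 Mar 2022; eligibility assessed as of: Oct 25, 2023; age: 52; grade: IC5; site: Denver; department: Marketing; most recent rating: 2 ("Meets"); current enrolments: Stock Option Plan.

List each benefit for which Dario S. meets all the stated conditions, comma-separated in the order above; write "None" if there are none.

Service from 27 Mar 2022 to Oct 25, 2023: 577 days.
Legal Services Plan — status part-time ✓; service 577 days ≥ 180 days ✓; age 52 ≥ 21 ✓ → eligible.
Phone Allowance — status part-time ✓ (not excluded); service 577 days ≥ 60 days ✓; site Denver ✗ (not Newark or Portland) → not eligible.
Paid Parental Leave — status part-time ✗ (requires temporary) → not eligible.
Mental Health Benefit — service 577 days ≥ 120 days ✓; grade IC5 ≥ IC4 ✓; site Denver ✗ (not Calgary) → not eligible.
Unlimited PTO Program — status part-time ✗ (requires full-time or seasonal) → not eligible.
Stock Option Plan — status part-time ✓; service 577 days ≥ 90 days ✓; age 52 ≥ 21 ✓; grade IC5 ≥ IC5 ✓ → eligible.
Bereavement Leave — status part-time ✓; service 577 days ≥ 1 year (≈365 days) ✓; dept Marketing ✓; rating 2 < 3 ✗ → not eligible.
Internet Stipend — service 577 days ≥ 1 month (≈30 days) ✓; 24 hrs/wk ≥ 20 ✓; grade IC5 ≥ IC2 ✓; dept Marketing ✗ → not eligible.
Travel Insurance — status part-time ✗ (requires seasonal) → not eligible.

Legal Services Plan, Stock Option Plan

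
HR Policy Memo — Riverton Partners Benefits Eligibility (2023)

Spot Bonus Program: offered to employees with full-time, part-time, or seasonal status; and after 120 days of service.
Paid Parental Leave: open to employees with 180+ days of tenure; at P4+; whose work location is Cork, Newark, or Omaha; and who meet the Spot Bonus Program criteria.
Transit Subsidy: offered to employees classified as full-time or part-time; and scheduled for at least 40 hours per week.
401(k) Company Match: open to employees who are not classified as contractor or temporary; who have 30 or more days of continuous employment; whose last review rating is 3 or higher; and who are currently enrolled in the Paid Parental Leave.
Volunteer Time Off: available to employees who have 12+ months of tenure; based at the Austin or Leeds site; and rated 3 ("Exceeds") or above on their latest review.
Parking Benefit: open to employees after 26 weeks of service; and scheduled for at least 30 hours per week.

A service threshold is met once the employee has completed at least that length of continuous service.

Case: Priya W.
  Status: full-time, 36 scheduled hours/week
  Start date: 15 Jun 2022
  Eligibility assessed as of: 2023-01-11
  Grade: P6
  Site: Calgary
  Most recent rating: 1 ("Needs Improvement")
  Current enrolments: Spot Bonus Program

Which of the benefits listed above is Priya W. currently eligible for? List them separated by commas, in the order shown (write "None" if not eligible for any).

Spot Bonus Program, Parking Benefit

Service from 15 Jun 2022 to 2023-01-11: 210 days.
Spot Bonus Program — status full-time ✓; service 210 days ≥ 120 days ✓ → eligible.
Paid Parental Leave — service 210 days ≥ 180 days ✓; grade P6 ≥ P4 ✓; site Calgary ✗ (not Cork, Newark, or Omaha) → not eligible.
Transit Subsidy — status full-time ✓; 36 hrs/wk < 40 ✗ → not eligible.
401(k) Company Match — status full-time ✓ (not excluded); service 210 days ≥ 30 days ✓; rating 1 < 3 ✗ → not eligible.
Volunteer Time Off — service 210 days < 12 months (≈360 days) ✗ → not eligible.
Parking Benefit — service 210 days ≥ 26 weeks (≈182 days) ✓; 36 hrs/wk ≥ 30 ✓ → eligible.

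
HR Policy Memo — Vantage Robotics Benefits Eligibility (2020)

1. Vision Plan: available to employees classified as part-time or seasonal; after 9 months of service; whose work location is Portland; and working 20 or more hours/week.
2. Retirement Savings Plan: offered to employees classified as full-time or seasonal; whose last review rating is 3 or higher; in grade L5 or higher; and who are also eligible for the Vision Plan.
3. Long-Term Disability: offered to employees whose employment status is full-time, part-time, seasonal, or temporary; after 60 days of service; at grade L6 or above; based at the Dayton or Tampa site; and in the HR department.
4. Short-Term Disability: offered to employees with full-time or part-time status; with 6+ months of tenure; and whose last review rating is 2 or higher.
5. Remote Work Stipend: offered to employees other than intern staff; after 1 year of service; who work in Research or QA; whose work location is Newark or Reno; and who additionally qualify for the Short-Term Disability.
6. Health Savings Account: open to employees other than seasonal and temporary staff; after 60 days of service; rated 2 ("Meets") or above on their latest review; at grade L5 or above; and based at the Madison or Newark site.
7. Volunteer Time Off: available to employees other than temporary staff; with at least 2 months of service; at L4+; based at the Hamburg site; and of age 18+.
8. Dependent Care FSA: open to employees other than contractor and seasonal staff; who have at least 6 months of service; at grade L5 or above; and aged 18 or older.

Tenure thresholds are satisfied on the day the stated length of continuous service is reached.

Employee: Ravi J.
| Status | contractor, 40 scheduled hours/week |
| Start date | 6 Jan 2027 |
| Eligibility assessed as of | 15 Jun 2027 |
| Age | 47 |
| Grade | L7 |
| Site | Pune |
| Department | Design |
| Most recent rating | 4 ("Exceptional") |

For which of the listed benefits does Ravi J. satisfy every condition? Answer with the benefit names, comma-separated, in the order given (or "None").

None

Service from 6 Jan 2027 to 15 Jun 2027: 160 days.
Vision Plan — status contractor ✗ (requires part-time or seasonal) → not eligible.
Retirement Savings Plan — status contractor ✗ (requires full-time or seasonal) → not eligible.
Long-Term Disability — status contractor ✗ (requires full-time, part-time, seasonal, or temporary) → not eligible.
Short-Term Disability — status contractor ✗ (requires full-time or part-time) → not eligible.
Remote Work Stipend — status contractor ✓ (not excluded); service 160 days < 1 year (≈365 days) ✗ → not eligible.
Health Savings Account — status contractor ✓ (not excluded); service 160 days ≥ 60 days ✓; rating 4 ≥ 2 ✓; grade L7 ≥ L5 ✓; site Pune ✗ (not Madison or Newark) → not eligible.
Volunteer Time Off — status contractor ✓ (not excluded); service 160 days ≥ 2 months (≈60 days) ✓; grade L7 ≥ L4 ✓; site Pune ✗ (not Hamburg) → not eligible.
Dependent Care FSA — status contractor ✗ (excluded) → not eligible.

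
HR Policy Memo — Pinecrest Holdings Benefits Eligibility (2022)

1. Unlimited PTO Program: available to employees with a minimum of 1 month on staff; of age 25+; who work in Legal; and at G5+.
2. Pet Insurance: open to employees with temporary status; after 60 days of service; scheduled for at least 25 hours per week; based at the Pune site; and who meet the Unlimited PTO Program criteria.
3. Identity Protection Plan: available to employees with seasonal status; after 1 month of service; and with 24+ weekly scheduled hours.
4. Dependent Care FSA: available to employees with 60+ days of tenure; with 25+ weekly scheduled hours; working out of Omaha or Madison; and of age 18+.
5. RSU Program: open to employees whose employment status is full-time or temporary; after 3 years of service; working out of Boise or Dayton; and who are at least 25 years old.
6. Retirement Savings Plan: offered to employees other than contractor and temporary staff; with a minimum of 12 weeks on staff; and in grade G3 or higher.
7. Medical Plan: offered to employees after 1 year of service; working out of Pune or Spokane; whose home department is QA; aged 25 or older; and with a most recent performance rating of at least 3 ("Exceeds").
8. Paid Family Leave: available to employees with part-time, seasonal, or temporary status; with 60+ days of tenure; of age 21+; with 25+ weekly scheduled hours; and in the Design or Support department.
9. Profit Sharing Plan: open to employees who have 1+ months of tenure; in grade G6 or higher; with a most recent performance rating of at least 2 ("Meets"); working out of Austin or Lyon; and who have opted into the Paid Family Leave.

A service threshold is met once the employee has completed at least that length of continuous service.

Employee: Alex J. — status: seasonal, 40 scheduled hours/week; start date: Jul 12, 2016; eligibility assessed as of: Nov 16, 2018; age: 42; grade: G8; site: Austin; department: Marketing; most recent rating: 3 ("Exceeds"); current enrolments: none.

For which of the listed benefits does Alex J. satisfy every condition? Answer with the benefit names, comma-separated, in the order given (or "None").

Identity Protection Plan, Retirement Savings Plan

Service from Jul 12, 2016 to Nov 16, 2018: 857 days.
Unlimited PTO Program — service 857 days ≥ 1 month (≈30 days) ✓; age 42 ≥ 25 ✓; dept Marketing ✗ → not eligible.
Pet Insurance — status seasonal ✗ (requires temporary) → not eligible.
Identity Protection Plan — status seasonal ✓; service 857 days ≥ 1 month (≈30 days) ✓; 40 hrs/wk ≥ 24 ✓ → eligible.
Dependent Care FSA — service 857 days ≥ 60 days ✓; 40 hrs/wk ≥ 25 ✓; site Austin ✗ (not Omaha or Madison) → not eligible.
RSU Program — status seasonal ✗ (requires full-time or temporary) → not eligible.
Retirement Savings Plan — status seasonal ✓ (not excluded); service 857 days ≥ 12 weeks (≈84 days) ✓; grade G8 ≥ G3 ✓ → eligible.
Medical Plan — service 857 days ≥ 1 year (≈365 days) ✓; site Austin ✗ (not Pune or Spokane) → not eligible.
Paid Family Leave — status seasonal ✓; service 857 days ≥ 60 days ✓; age 42 ≥ 21 ✓; 40 hrs/wk ≥ 25 ✓; dept Marketing ✗ → not eligible.
Profit Sharing Plan — service 857 days ≥ 1 month (≈30 days) ✓; grade G8 ≥ G6 ✓; rating 3 ≥ 2 ✓; site Austin ✓; not enrolled in Paid Family Leave ✗ → not eligible.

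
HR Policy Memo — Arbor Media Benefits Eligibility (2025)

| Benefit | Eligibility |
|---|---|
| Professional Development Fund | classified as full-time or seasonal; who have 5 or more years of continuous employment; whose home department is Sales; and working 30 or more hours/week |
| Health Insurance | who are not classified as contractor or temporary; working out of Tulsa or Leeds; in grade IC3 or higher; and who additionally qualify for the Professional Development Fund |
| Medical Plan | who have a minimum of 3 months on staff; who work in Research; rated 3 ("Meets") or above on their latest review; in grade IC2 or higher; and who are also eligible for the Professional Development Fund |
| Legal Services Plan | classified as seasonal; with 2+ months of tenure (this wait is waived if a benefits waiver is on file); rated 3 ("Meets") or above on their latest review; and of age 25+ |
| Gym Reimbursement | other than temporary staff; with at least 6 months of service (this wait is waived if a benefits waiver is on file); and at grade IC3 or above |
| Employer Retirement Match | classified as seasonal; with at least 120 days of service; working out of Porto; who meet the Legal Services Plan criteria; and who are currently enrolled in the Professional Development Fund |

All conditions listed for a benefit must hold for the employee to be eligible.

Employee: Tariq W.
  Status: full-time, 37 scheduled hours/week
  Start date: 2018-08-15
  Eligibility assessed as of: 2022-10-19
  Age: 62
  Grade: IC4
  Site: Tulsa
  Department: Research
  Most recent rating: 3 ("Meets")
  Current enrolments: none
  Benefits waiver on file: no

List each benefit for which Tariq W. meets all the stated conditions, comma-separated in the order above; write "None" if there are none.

Service from 2018-08-15 to 2022-10-19: 1526 days.
Professional Development Fund — status full-time ✓; service 1526 days < 5 years (≈1825 days) ✗ → not eligible.
Health Insurance — status full-time ✓ (not excluded); site Tulsa ✓; grade IC4 ≥ IC3 ✓; not eligible for Professional Development Fund ✗ → not eligible.
Medical Plan — service 1526 days ≥ 3 months (≈90 days) ✓; dept Research ✓; rating 3 ≥ 3 ✓; grade IC4 ≥ IC2 ✓; not eligible for Professional Development Fund ✗ → not eligible.
Legal Services Plan — status full-time ✗ (requires seasonal) → not eligible.
Gym Reimbursement — status full-time ✓ (not excluded); no waiver, service 1526 days ≥ 6 months (≈180 days) ✓; grade IC4 ≥ IC3 ✓ → eligible.
Employer Retirement Match — status full-time ✗ (requires seasonal) → not eligible.

Gym Reimbursement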